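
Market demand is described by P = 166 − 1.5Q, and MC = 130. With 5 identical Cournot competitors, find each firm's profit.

With 5 symmetric Cournot firms, each firm's FOC gives 166 − 9q = 130, so q = 4, Q = 5·4 = 20, and P = 136.
Each firm's profit = (136 − 130)·4 = 24.

π_i = 24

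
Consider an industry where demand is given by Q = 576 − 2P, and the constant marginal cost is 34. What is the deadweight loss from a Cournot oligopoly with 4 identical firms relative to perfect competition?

DWL = 2580.64

Inverting demand: P = 288 − 0.5Q.
Competitive firms price at marginal cost: P = 34, giving Q = 508.
In a 4-firm Cournot equilibrium, symmetry and the first-order condition give q = (288 − 34)/(2.5) = 101.6. So Q = 406.4 and P = 84.8.
DWL is the triangle between Q = 406.4 and Q = 508: ½·(508 − 406.4)·(84.8 − 34) = 2580.64.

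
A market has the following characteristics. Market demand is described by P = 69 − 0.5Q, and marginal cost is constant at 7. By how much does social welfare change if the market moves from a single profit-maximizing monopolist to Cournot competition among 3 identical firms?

TS rises by 720.75

The monopolist equates marginal revenue to marginal cost: 69 − Q = 7, so Q = 62. From demand, P = 38.
CS = ½·(69 − 38)·62 = 961; PS = (38 − 7)·62 = 1922; TS = 2883.
With 3 symmetric Cournot firms, each firm's FOC gives 69 − 2q = 7, so q = 31, Q = 3·31 = 93, and P = 22.5.
CS = ½·(69 − 22.5)·93 = 2162.25; PS = (22.5 − 7)·93 = 1441.5; TS = 3603.75.
Change in social welfare: 3603.75 − 2883 = 720.75.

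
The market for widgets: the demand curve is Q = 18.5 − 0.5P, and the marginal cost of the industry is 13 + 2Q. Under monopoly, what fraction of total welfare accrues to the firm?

Inverting demand: P = 37 − 2Q.
Monopoly sets MR = MC: 37 − 4Q = 13 + 2Q ⇒ Q = 4, P = 37 − 2·4 = 29.
CS = ½·(37 − 29)·4 = 16.
PS = P·Q − VC(Q) = 29·4 − (13·4 + ½·2·4²) = 48.
Share captured = PS/TS = 48/64 = 0.75.

PS/TS = 0.75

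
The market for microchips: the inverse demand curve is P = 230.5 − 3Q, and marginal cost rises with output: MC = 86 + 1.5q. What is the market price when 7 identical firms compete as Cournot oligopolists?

With 7 symmetric Cournot firms, each firm's FOC gives 230.5 − 24q = 86 + 1.5q, so q = 17/3, Q = 7·17/3 = 119/3, and P = 111.5.

P = 111.5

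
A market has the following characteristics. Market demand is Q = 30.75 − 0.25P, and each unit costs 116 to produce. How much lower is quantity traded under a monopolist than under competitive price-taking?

Q falls by 0.875

Inverting demand: P = 123 − 4Q.
Competitive firms price at marginal cost: P = 116, giving Q = 1.75.
A monopolist chooses Q where MR = MC. MR = 123 − 8Q; setting this equal to 116 gives Q = 0.875 and P = 119.5.
Change in quantity traded: 0.875 − 1.75 = −0.875.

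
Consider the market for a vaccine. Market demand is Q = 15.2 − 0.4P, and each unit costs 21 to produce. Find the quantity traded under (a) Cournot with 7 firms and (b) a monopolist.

Cournot: Q = 5.95; Monopoly: Q = 3.4

Inverting demand: P = 38 − 2.5Q.
With 7 symmetric Cournot firms, each firm's FOC gives 38 − 20q = 21, so q = 0.85, Q = 7·0.85 = 5.95, and P = 23.125.
The monopolist equates marginal revenue to marginal cost: 38 − 5Q = 21, so Q = 3.4. From demand, P = 29.5.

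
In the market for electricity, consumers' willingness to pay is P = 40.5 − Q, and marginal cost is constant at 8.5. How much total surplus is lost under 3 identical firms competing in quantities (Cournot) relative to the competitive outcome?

DWL = 32

Competitive firms price at marginal cost: P = 8.5, giving Q = 32.
In a 3-firm Cournot equilibrium, symmetry and the first-order condition give q = (40.5 − 8.5)/(4) = 8. So Q = 24 and P = 16.5.
DWL is the triangle between Q = 24 and Q = 32: ½·(32 − 24)·(16.5 − 8.5) = 32.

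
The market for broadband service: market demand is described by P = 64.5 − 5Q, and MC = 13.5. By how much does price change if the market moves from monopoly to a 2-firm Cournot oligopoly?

Monopoly sets MR = MC: 64.5 − 10Q = 13.5 ⇒ Q = 5.1, P = 64.5 − 5·5.1 = 39.
Cournot with 2 identical firms: the symmetric best-response condition is 64.5 − 15q = 13.5. Each firm produces q = 3.4, total output Q = 6.8, price P = 30.5.
Change in price: 30.5 − 39 = −8.5.

P falls by 8.5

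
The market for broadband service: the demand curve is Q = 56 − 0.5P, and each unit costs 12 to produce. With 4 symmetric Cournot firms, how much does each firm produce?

q_i = 10

Inverting demand: P = 112 − 2Q.
Cournot with 4 identical firms: the symmetric best-response condition is 112 − 10q = 12. Each firm produces q = 10, total output Q = 40, price P = 32.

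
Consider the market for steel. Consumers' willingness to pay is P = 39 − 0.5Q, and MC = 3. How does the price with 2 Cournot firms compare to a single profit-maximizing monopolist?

Cournot: P = 15; Monopoly: P = 21

In a 2-firm Cournot equilibrium, symmetry and the first-order condition give q = (39 − 3)/(1.5) = 24. So Q = 48 and P = 15.
Monopoly sets MR = MC: 39 − Q = 3 ⇒ Q = 36, P = 39 − 0.5·36 = 21.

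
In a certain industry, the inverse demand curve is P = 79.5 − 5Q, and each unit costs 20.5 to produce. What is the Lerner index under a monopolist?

The monopolist equates marginal revenue to marginal cost: 79.5 − 10Q = 20.5, so Q = 5.9. From demand, P = 50.
Lerner index = (P − MC)/P = (50 − 20.5)/50 = 0.59.

Lerner index = 0.59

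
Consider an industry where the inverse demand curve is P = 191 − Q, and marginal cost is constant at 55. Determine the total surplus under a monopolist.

TS = 6936

Monopoly sets MR = MC: 191 − 2Q = 55 ⇒ Q = 68, P = 191 − 68 = 123.
CS = ½·(191 − 123)·68 = 2312; PS = (123 − 55)·68 = 4624; TS = 6936.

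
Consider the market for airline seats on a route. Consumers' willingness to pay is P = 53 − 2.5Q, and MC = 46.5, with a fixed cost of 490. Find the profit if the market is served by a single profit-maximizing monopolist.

The monopolist equates marginal revenue to marginal cost: 53 − 5Q = 46.5, so Q = 1.3. From demand, P = 49.75.
Profit = (49.75 − 46.5)·1.3 − 490 = −485.775.

Profit = −485.775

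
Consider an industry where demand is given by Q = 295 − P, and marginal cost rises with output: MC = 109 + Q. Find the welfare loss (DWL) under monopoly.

Inverting demand: P = 295 − Q.
Under competition P = MC: 295 − Q = 109 + Q ⇒ Q = 93, P = 202.
A monopolist chooses Q where MR = MC. MR = 295 − 2Q; setting this equal to 109 + Q gives Q = 62 and P = 233.
CS = ½·(295 − 202)·93 = 4324.5; PS = (202·93 − 109·93 − ½·1·93²) = 4324.5; TS = 8649.
CS = ½·(295 − 233)·62 = 1922; PS = (233·62 − 109·62 − ½·1·62²) = 5766; TS = 7688.
DWL = 8649 − 7688 = 961.

DWL = 961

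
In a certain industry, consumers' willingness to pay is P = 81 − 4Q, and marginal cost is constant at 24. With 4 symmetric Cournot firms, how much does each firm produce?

q_i = 2.85

In a 4-firm Cournot equilibrium, symmetry and the first-order condition give q = (81 − 24)/(20) = 2.85. So Q = 11.4 and P = 35.4.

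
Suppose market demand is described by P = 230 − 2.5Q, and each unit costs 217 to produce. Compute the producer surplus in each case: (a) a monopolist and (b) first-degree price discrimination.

The monopolist equates marginal revenue to marginal cost: 230 − 5Q = 217, so Q = 2.6. From demand, P = 223.5.
PS = (223.5 − 217)·2.6 = 16.9.
With perfect price discrimination, output is the efficient level Q = 5.2 (where demand meets MC), but every buyer pays their willingness to pay: CS = 0 and PS = total surplus.
PS = ½·(230 − 217)·5.2 = 33.8.

Monopoly: PS = 16.9; Perfect PD: PS = 33.8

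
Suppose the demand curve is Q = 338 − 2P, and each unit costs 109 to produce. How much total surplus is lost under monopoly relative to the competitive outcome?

DWL = 900

Inverting demand: P = 169 − 0.5Q.
Under competition P = MC = 109, so Q = (169 − 109)/0.5 = 120.
A monopolist chooses Q where MR = MC. MR = 169 − Q; setting this equal to 109 gives Q = 60 and P = 139.
DWL is the triangle between Q = 60 and Q = 120: ½·(120 − 60)·(139 − 109) = 900.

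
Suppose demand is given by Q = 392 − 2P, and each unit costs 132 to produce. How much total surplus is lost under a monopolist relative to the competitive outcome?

Inverting demand: P = 196 − 0.5Q.
Perfect competition: P = MC = 132, so 196 − 0.5Q = 132 and Q = 128.
A monopolist chooses Q where MR = MC. MR = 196 − Q; setting this equal to 132 gives Q = 64 and P = 164.
DWL is the triangle between Q = 64 and Q = 128: ½·(128 − 64)·(164 − 132) = 1024.

DWL = 1024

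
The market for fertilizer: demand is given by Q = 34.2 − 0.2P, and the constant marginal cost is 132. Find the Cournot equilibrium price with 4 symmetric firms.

Inverting demand: P = 171 − 5Q.
Cournot with 4 identical firms: the symmetric best-response condition is 171 − 25q = 132. Each firm produces q = 1.56, total output Q = 6.24, price P = 139.8.

P = 139.8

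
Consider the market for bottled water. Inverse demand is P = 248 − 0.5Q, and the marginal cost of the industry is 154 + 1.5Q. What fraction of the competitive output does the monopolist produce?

A monopolist chooses Q where MR = MC. MR = 248 − Q; setting this equal to 154 + 1.5Q gives Q = 37.6 and P = 229.2.
Competitive equilibrium sets price equal to marginal cost: 248 − 0.5Q = 154 + 1.5Q, so Q = 47 and P = 224.5.
Ratio Q_m/Q_c = 37.6/47 = 0.8.

Q_m/Q_c = 0.8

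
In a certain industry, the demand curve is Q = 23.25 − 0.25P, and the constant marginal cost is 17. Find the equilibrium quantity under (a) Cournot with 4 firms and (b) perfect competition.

Cournot: Q = 15.2; Competition: Q = 19

Inverting demand: P = 93 − 4Q.
In a 4-firm Cournot equilibrium, symmetry and the first-order condition give q = (93 − 17)/(20) = 3.8. So Q = 15.2 and P = 32.2.
Under competition P = MC = 17, so Q = (93 − 17)/4 = 19.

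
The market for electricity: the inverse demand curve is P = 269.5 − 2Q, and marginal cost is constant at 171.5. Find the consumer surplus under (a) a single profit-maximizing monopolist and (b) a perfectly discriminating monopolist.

A monopolist chooses Q where MR = MC. MR = 269.5 − 4Q; setting this equal to 171.5 gives Q = 24.5 and P = 220.5.
CS = ½·(269.5 − 220.5)·24.5 = 600.25.
A perfectly discriminating monopolist sells every unit with P(Q) ≥ MC(Q), so output equals the competitive quantity Q = 49. Each buyer pays their reservation price, so CS = 0 and the firm captures all surplus.
CS = 0.

Monopoly: CS = 600.25; Perfect PD: CS = 0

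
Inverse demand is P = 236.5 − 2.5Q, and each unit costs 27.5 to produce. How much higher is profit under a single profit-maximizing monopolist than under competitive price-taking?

π rises by 4368.1

Perfect competition: P = MC = 27.5, so 236.5 − 2.5Q = 27.5 and Q = 83.6.
Profit = (27.5 − 27.5)·83.6 = 0.
The monopolist equates marginal revenue to marginal cost: 236.5 − 5Q = 27.5, so Q = 41.8. From demand, P = 132.
Profit = (132 − 27.5)·41.8 = 4368.1.
Change in profit: 4368.1 − 0 = 4368.1.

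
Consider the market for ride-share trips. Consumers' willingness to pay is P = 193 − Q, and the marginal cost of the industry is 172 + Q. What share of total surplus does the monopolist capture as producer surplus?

Monopoly sets MR = MC: 193 − 2Q = 172 + Q ⇒ Q = 7, P = 193 − 7 = 186.
CS = ½·(193 − 186)·7 = 24.5.
PS = P·Q − VC(Q) = 186·7 − (172·7 + ½·1·7²) = 73.5.
Share captured = PS/TS = 73.5/98 = 0.75.

PS/TS = 0.75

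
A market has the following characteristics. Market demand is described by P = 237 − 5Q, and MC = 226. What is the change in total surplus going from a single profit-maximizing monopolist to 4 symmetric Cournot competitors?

TS rises by 2.541

Monopoly sets MR = MC: 237 − 10Q = 226 ⇒ Q = 1.1, P = 237 − 5·1.1 = 231.5.
CS = ½·(237 − 231.5)·1.1 = 3.025; PS = (231.5 − 226)·1.1 = 6.05; TS = 9.075.
With 4 symmetric Cournot firms, each firm's FOC gives 237 − 25q = 226, so q = 0.44, Q = 4·0.44 = 1.76, and P = 228.2.
CS = ½·(237 − 228.2)·1.76 = 7.744; PS = (228.2 − 226)·1.76 = 3.872; TS = 11.616.
Change in total surplus: 11.616 − 9.075 = 2.541.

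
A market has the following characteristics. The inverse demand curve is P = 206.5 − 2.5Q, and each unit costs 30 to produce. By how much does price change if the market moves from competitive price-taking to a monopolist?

Price rises by 88.25

Competitive firms price at marginal cost: P = 30, giving Q = 70.6.
The monopolist equates marginal revenue to marginal cost: 206.5 − 5Q = 30, so Q = 35.3. From demand, P = 118.25.
Change in price: 118.25 − 30 = 88.25.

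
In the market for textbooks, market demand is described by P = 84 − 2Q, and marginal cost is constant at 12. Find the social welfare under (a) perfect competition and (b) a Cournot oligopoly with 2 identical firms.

Perfect competition: P = MC = 12, so 84 − 2Q = 12 and Q = 36.
CS = ½·(84 − 12)·36 = 1296; PS = (12 − 12)·36 = 0; TS = 1296.
With 2 symmetric Cournot firms, each firm's FOC gives 84 − 6q = 12, so q = 12, Q = 2·12 = 24, and P = 36.
CS = ½·(84 − 36)·24 = 576; PS = (36 − 12)·24 = 576; TS = 1152.

Competition: TS = 1296; Cournot: TS = 1152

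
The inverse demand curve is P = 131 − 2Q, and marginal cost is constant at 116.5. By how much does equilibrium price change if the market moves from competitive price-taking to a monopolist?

Competitive firms price at marginal cost: P = 116.5, giving Q = 7.25.
A monopolist chooses Q where MR = MC. MR = 131 − 4Q; setting this equal to 116.5 gives Q = 3.625 and P = 123.75.
Change in equilibrium price: 123.75 − 116.5 = 7.25.

Equilibrium price rises by 7.25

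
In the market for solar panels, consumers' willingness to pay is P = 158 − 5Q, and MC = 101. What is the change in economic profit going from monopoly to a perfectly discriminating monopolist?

π rises by 162.45

The monopolist equates marginal revenue to marginal cost: 158 − 10Q = 101, so Q = 5.7. From demand, P = 129.5.
Profit = (129.5 − 101)·5.7 = 162.45.
With perfect price discrimination, output is the efficient level Q = 11.4 (where demand meets MC), but every buyer pays their willingness to pay: CS = 0 and PS = total surplus.
PS equals the full surplus area, 324.9. Profit = 324.9 = 324.9.
Change in economic profit: 324.9 − 162.45 = 162.45.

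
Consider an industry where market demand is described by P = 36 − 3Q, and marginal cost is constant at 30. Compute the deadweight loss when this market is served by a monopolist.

Perfect competition: P = MC = 30, so 36 − 3Q = 30 and Q = 2.
The monopolist equates marginal revenue to marginal cost: 36 − 6Q = 30, so Q = 1. From demand, P = 33.
DWL is the triangle between Q = 1 and Q = 2: ½·(2 − 1)·(33 − 30) = 1.5.

DWL = 1.5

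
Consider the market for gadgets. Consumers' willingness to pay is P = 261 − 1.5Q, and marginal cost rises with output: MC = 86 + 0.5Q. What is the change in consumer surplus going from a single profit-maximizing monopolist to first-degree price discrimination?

Monopoly sets MR = MC: 261 − 3Q = 86 + 0.5Q ⇒ Q = 50, P = 261 − 1.5·50 = 186.
CS = ½·(261 − 186)·50 = 1875.
Under first-degree price discrimination the firm charges each unit its demand price and produces up to where P = MC, i.e. Q = 87.5. Consumer surplus is zero; producer surplus equals total surplus.
CS = 0.
Change in consumer surplus: 0 − 1875 = −1875.

Consumer surplus falls by 1875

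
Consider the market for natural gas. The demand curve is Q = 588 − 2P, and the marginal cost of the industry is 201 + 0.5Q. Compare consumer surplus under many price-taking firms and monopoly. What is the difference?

CS falls by 1201.25

Inverting demand: P = 294 − 0.5Q.
Under competition P = MC: 294 − 0.5Q = 201 + 0.5Q ⇒ Q = 93, P = 247.5.
CS = ½·(294 − 247.5)·93 = 2162.25.
A monopolist chooses Q where MR = MC. MR = 294 − Q; setting this equal to 201 + 0.5Q gives Q = 62 and P = 263.
CS = ½·(294 − 263)·62 = 961.
Change in consumer surplus: 961 − 2162.25 = −1201.25.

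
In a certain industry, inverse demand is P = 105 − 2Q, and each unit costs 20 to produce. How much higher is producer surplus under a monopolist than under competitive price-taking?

Perfect competition: P = MC = 20, so 105 − 2Q = 20 and Q = 42.5.
PS = (20 − 20)·42.5 = 0.
A monopolist chooses Q where MR = MC. MR = 105 − 4Q; setting this equal to 20 gives Q = 21.25 and P = 62.5.
PS = (62.5 − 20)·21.25 = 903.125.
Change in producer surplus: 903.125 − 0 = 903.125.

PS rises by 903.125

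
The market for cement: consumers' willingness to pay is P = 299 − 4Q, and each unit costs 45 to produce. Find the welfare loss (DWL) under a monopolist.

Perfect competition: P = MC = 45, so 299 − 4Q = 45 and Q = 63.5.
Monopoly sets MR = MC: 299 − 8Q = 45 ⇒ Q = 31.75, P = 299 − 4·31.75 = 172.
DWL is the triangle between Q = 31.75 and Q = 63.5: ½·(63.5 − 31.75)·(172 − 45) = 2016.125.

DWL = 2016.125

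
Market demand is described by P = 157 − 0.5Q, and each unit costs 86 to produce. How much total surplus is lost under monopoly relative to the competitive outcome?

DWL = 1260.25

Competitive firms price at marginal cost: P = 86, giving Q = 142.
Monopoly sets MR = MC: 157 − Q = 86 ⇒ Q = 71, P = 157 − 0.5·71 = 121.5.
DWL is the triangle between Q = 71 and Q = 142: ½·(142 − 71)·(121.5 − 86) = 1260.25.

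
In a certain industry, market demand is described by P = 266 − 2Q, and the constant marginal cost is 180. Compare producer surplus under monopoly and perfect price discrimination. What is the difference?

PS rises by 924.5

The monopolist equates marginal revenue to marginal cost: 266 − 4Q = 180, so Q = 21.5. From demand, P = 223.
PS = (223 − 180)·21.5 = 924.5.
With perfect price discrimination, output is the efficient level Q = 43 (where demand meets MC), but every buyer pays their willingness to pay: CS = 0 and PS = total surplus.
PS = ½·(266 − 180)·43 = 1849.
Change in producer surplus: 1849 − 924.5 = 924.5.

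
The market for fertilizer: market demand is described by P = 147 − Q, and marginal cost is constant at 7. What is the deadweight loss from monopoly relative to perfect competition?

DWL = 2450

Under competition P = MC = 7, so Q = (147 − 7)/1 = 140.
Monopoly sets MR = MC: 147 − 2Q = 7 ⇒ Q = 70, P = 147 − 70 = 77.
DWL is the triangle between Q = 70 and Q = 140: ½·(140 − 70)·(77 − 7) = 2450.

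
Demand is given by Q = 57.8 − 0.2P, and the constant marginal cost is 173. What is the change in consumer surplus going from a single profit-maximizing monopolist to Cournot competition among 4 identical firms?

CS rises by 524.784

Inverting demand: P = 289 − 5Q.
Monopoly sets MR = MC: 289 − 10Q = 173 ⇒ Q = 11.6, P = 289 − 5·11.6 = 231.
CS = ½·(289 − 231)·11.6 = 336.4.
In a 4-firm Cournot equilibrium, symmetry and the first-order condition give q = (289 − 173)/(25) = 4.64. So Q = 18.56 and P = 196.2.
CS = ½·(289 − 196.2)·18.56 = 861.184.
Change in consumer surplus: 861.184 − 336.4 = 524.784.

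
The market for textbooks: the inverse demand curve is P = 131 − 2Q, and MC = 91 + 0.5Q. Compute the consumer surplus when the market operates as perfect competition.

Competitive equilibrium sets price equal to marginal cost: 131 − 2Q = 91 + 0.5Q, so Q = 16 and P = 99.
CS = ½·(131 − 99)·16 = 256.

CS = 256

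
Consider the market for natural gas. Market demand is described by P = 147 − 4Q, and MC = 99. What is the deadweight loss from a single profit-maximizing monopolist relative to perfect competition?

DWL = 72

Perfect competition: P = MC = 99, so 147 − 4Q = 99 and Q = 12.
A monopolist chooses Q where MR = MC. MR = 147 − 8Q; setting this equal to 99 gives Q = 6 and P = 123.
DWL is the triangle between Q = 6 and Q = 12: ½·(12 − 6)·(123 − 99) = 72.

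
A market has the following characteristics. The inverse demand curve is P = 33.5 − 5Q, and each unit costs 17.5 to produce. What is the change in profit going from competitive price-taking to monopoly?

Competitive firms price at marginal cost: P = 17.5, giving Q = 3.2.
Profit = (17.5 − 17.5)·3.2 = 0.
The monopolist equates marginal revenue to marginal cost: 33.5 − 10Q = 17.5, so Q = 1.6. From demand, P = 25.5.
Profit = (25.5 − 17.5)·1.6 = 12.8.
Change in profit: 12.8 − 0 = 12.8.

Profit rises by 12.8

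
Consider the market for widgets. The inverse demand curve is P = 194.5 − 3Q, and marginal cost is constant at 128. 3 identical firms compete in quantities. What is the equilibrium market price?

In a 3-firm Cournot equilibrium, symmetry and the first-order condition give q = (194.5 − 128)/(12) = 133/24. So Q = 16.625 and P = 144.625.

P = 144.625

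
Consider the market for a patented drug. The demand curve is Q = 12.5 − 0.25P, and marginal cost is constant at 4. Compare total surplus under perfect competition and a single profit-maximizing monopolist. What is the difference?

Total surplus falls by 66.125

Inverting demand: P = 50 − 4Q.
Perfect competition: P = MC = 4, so 50 − 4Q = 4 and Q = 11.5.
CS = ½·(50 − 4)·11.5 = 264.5; PS = (4 − 4)·11.5 = 0; TS = 264.5.
A monopolist chooses Q where MR = MC. MR = 50 − 8Q; setting this equal to 4 gives Q = 5.75 and P = 27.
CS = ½·(50 − 27)·5.75 = 66.125; PS = (27 − 4)·5.75 = 132.25; TS = 198.375.
Change in total surplus: 198.375 − 264.5 = −66.125.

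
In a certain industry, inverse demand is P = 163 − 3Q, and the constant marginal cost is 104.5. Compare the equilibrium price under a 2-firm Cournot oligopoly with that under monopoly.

Cournot: P = 124; Monopoly: P = 133.75

In a 2-firm Cournot equilibrium, symmetry and the first-order condition give q = (163 − 104.5)/(9) = 6.5. So Q = 13 and P = 124.
Monopoly sets MR = MC: 163 − 6Q = 104.5 ⇒ Q = 9.75, P = 163 − 3·9.75 = 133.75.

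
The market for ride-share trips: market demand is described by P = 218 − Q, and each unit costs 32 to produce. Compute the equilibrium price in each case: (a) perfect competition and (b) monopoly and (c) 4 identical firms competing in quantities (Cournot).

Competition: P = 32; Monopoly: P = 125; Cournot: P = 69.2

Under competition P = MC = 32, so Q = (218 − 32)/1 = 186.
A monopolist chooses Q where MR = MC. MR = 218 − 2Q; setting this equal to 32 gives Q = 93 and P = 125.
With 4 symmetric Cournot firms, each firm's FOC gives 218 − 5q = 32, so q = 37.2, Q = 4·37.2 = 148.8, and P = 69.2.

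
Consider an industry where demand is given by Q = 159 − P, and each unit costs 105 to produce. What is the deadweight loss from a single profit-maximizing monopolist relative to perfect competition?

DWL = 364.5

Inverting demand: P = 159 − Q.
Under competition P = MC = 105, so Q = (159 − 105)/1 = 54.
A monopolist chooses Q where MR = MC. MR = 159 − 2Q; setting this equal to 105 gives Q = 27 and P = 132.
DWL is the triangle between Q = 27 and Q = 54: ½·(54 − 27)·(132 − 105) = 364.5.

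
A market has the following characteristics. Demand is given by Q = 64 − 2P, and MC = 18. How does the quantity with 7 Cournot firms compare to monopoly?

Inverting demand: P = 32 − 0.5Q.
Cournot with 7 identical firms: the symmetric best-response condition is 32 − 4q = 18. Each firm produces q = 3.5, total output Q = 24.5, price P = 19.75.
Monopoly sets MR = MC: 32 − Q = 18 ⇒ Q = 14, P = 32 − 0.5·14 = 25.

Cournot: Q = 24.5; Monopoly: Q = 14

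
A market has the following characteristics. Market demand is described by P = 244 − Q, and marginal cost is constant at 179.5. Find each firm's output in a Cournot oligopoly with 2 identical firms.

With 2 symmetric Cournot firms, each firm's FOC gives 244 − 3q = 179.5, so q = 21.5, Q = 2·21.5 = 43, and P = 201.

q_i = 21.5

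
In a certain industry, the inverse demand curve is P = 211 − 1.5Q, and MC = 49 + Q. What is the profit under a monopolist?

Profit = 3280.5

A monopolist chooses Q where MR = MC. MR = 211 − 3Q; setting this equal to 49 + Q gives Q = 40.5 and P = 150.25.
Profit = 150.25·40.5 − (49·40.5 + ½·1·40.5²) = 3280.5.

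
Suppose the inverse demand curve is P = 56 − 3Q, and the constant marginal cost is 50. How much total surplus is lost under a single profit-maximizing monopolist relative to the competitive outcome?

DWL = 1.5

Under competition P = MC = 50, so Q = (56 − 50)/3 = 2.
A monopolist chooses Q where MR = MC. MR = 56 − 6Q; setting this equal to 50 gives Q = 1 and P = 53.
DWL is the triangle between Q = 1 and Q = 2: ½·(2 − 1)·(53 − 50) = 1.5.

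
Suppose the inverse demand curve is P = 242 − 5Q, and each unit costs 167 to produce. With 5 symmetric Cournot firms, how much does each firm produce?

With 5 symmetric Cournot firms, each firm's FOC gives 242 − 30q = 167, so q = 2.5, Q = 5·2.5 = 12.5, and P = 179.5.

q_i = 2.5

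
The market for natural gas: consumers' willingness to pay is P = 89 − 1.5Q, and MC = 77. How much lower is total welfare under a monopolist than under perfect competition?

TS falls by 12

Under competition P = MC = 77, so Q = (89 − 77)/1.5 = 8.
CS = ½·(89 − 77)·8 = 48; PS = (77 − 77)·8 = 0; TS = 48.
Monopoly sets MR = MC: 89 − 3Q = 77 ⇒ Q = 4, P = 89 − 1.5·4 = 83.
CS = ½·(89 − 83)·4 = 12; PS = (83 − 77)·4 = 24; TS = 36.
Change in total welfare: 36 − 48 = −12.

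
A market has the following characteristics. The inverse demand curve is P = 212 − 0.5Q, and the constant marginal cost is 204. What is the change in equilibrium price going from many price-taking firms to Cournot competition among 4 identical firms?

Competitive firms price at marginal cost: P = 204, giving Q = 16.
In a 4-firm Cournot equilibrium, symmetry and the first-order condition give q = (212 − 204)/(2.5) = 3.2. So Q = 12.8 and P = 205.6.
Change in equilibrium price: 205.6 − 204 = 1.6.

Equilibrium price rises by 1.6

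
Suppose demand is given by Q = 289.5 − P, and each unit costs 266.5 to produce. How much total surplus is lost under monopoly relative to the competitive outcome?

Inverting demand: P = 289.5 − Q.
Competitive firms price at marginal cost: P = 266.5, giving Q = 23.
The monopolist equates marginal revenue to marginal cost: 289.5 − 2Q = 266.5, so Q = 11.5. From demand, P = 278.
DWL is the triangle between Q = 11.5 and Q = 23: ½·(23 − 11.5)·(278 − 266.5) = 66.125.

DWL = 66.125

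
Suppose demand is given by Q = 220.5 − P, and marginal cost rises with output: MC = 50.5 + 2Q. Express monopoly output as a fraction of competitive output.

Inverting demand: P = 220.5 − Q.
Monopoly sets MR = MC: 220.5 − 2Q = 50.5 + 2Q ⇒ Q = 42.5, P = 220.5 − 42.5 = 178.
Competitive equilibrium sets price equal to marginal cost: 220.5 − Q = 50.5 + 2Q, so Q = 170/3 and P = 983/6.
Ratio Q_m/Q_c = 42.5/(170/3) = 0.75.

Q_m/Q_c = 0.75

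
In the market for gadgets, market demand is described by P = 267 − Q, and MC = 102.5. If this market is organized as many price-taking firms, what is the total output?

Perfect competition: P = MC = 102.5, so 267 − Q = 102.5 and Q = 164.5.

Q = 164.5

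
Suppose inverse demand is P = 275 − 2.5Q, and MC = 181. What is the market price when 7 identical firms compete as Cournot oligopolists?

In a 7-firm Cournot equilibrium, symmetry and the first-order condition give q = (275 − 181)/(20) = 4.7. So Q = 32.9 and P = 192.75.

P = 192.75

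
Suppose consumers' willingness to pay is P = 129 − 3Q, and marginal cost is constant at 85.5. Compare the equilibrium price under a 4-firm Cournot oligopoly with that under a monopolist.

Cournot: P = 94.2; Monopoly: P = 107.25

Cournot with 4 identical firms: the symmetric best-response condition is 129 − 15q = 85.5. Each firm produces q = 2.9, total output Q = 11.6, price P = 94.2.
Monopoly sets MR = MC: 129 − 6Q = 85.5 ⇒ Q = 7.25, P = 129 − 3·7.25 = 107.25.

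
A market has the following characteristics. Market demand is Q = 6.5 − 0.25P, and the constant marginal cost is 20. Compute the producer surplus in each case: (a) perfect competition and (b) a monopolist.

Competition: PS = 0; Monopoly: PS = 2.25

Inverting demand: P = 26 − 4Q.
Competitive firms price at marginal cost: P = 20, giving Q = 1.5.
PS = (20 − 20)·1.5 = 0.
The monopolist equates marginal revenue to marginal cost: 26 − 8Q = 20, so Q = 0.75. From demand, P = 23.
PS = (23 − 20)·0.75 = 2.25.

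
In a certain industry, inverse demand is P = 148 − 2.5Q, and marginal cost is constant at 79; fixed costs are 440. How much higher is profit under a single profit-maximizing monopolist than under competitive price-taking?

π rises by 476.1

Competitive firms price at marginal cost: P = 79, giving Q = 27.6.
Profit = (79 − 79)·27.6 − 440 = −440.
Monopoly sets MR = MC: 148 − 5Q = 79 ⇒ Q = 13.8, P = 148 − 2.5·13.8 = 113.5.
Profit = (113.5 − 79)·13.8 − 440 = 36.1.
Change in profit: 36.1 − −440 = 476.1.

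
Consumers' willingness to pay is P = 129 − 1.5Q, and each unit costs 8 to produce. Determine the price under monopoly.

P = 68.5

The monopolist equates marginal revenue to marginal cost: 129 − 3Q = 8, so Q = 121/3. From demand, P = 68.5.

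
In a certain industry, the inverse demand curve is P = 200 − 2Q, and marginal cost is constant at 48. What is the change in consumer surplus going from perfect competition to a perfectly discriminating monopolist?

Under competition P = MC = 48, so Q = (200 − 48)/2 = 76.
CS = ½·(200 − 48)·76 = 5776.
With perfect price discrimination, output is the efficient level Q = 76 (where demand meets MC), but every buyer pays their willingness to pay: CS = 0 and PS = total surplus.
CS = 0.
Change in consumer surplus: 0 − 5776 = −5776.

Consumer surplus falls by 5776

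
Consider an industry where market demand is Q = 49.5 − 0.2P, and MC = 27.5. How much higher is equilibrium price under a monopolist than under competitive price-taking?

P rises by 110

Inverting demand: P = 247.5 − 5Q.
Perfect competition: P = MC = 27.5, so 247.5 − 5Q = 27.5 and Q = 44.
Monopoly sets MR = MC: 247.5 − 10Q = 27.5 ⇒ Q = 22, P = 247.5 − 5·22 = 137.5.
Change in equilibrium price: 137.5 − 27.5 = 110.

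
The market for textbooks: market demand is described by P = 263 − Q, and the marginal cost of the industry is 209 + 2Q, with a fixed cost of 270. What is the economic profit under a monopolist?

Profit = 94.5

Monopoly sets MR = MC: 263 − 2Q = 209 + 2Q ⇒ Q = 13.5, P = 263 − 13.5 = 249.5.
Profit = 249.5·13.5 − (209·13.5 + ½·2·13.5²) − 270 = 94.5.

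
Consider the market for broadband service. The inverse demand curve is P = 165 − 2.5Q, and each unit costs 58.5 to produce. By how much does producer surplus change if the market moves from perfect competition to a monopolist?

Producer surplus rises by 1134.225

Under competition P = MC = 58.5, so Q = (165 − 58.5)/2.5 = 42.6.
PS = (58.5 − 58.5)·42.6 = 0.
A monopolist chooses Q where MR = MC. MR = 165 − 5Q; setting this equal to 58.5 gives Q = 21.3 and P = 111.75.
PS = (111.75 − 58.5)·21.3 = 1134.225.
Change in producer surplus: 1134.225 − 0 = 1134.225.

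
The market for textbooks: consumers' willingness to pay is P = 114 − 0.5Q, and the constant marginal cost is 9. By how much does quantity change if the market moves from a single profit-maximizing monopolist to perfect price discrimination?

Q rises by 105

The monopolist equates marginal revenue to marginal cost: 114 − Q = 9, so Q = 105. From demand, P = 61.5.
With perfect price discrimination, output is the efficient level Q = 210 (where demand meets MC), but every buyer pays their willingness to pay: CS = 0 and PS = total surplus.
Change in quantity: 210 − 105 = 105.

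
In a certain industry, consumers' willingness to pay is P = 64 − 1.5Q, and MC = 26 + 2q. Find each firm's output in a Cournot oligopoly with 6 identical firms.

Cournot with 6 identical firms: the symmetric best-response condition is 64 − 10.5q = 26 + 2q. Each firm produces q = 3.04, total output Q = 18.24, price P = 36.64.

q_i = 3.04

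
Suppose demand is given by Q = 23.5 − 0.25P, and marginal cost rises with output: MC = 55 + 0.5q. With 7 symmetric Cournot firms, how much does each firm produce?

q_i = 1.2

Inverting demand: P = 94 − 4Q.
In a 7-firm Cournot equilibrium, symmetry and the first-order condition give q = (94 − 55)/(32.5) = 1.2. So Q = 8.4 and P = 60.4.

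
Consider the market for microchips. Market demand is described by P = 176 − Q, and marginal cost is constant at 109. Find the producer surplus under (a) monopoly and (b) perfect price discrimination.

Monopoly: PS = 1122.25; Perfect PD: PS = 2244.5

Monopoly sets MR = MC: 176 − 2Q = 109 ⇒ Q = 33.5, P = 176 − 33.5 = 142.5.
PS = (142.5 − 109)·33.5 = 1122.25.
With perfect price discrimination, output is the efficient level Q = 67 (where demand meets MC), but every buyer pays their willingness to pay: CS = 0 and PS = total surplus.
PS = ½·(176 − 109)·67 = 2244.5.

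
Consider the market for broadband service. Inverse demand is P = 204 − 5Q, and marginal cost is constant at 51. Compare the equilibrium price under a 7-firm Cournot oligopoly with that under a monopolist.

Cournot: P = 70.125; Monopoly: P = 127.5

Cournot with 7 identical firms: the symmetric best-response condition is 204 − 40q = 51. Each firm produces q = 3.825, total output Q = 26.775, price P = 70.125.
A monopolist chooses Q where MR = MC. MR = 204 − 10Q; setting this equal to 51 gives Q = 15.3 and P = 127.5.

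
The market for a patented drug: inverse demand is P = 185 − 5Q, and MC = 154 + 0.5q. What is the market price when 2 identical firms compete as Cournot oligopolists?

P = 165

In a 2-firm Cournot equilibrium, symmetry and the first-order condition give q = (185 − 154)/(15.5) = 2. So Q = 4 and P = 165.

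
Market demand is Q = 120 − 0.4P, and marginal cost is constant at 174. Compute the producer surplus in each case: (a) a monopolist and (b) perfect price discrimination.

Monopoly: PS = 1587.6; Perfect PD: PS = 3175.2

Inverting demand: P = 300 − 2.5Q.
Monopoly sets MR = MC: 300 − 5Q = 174 ⇒ Q = 25.2, P = 300 − 2.5·25.2 = 237.
PS = (237 − 174)·25.2 = 1587.6.
A perfectly discriminating monopolist sells every unit with P(Q) ≥ MC(Q), so output equals the competitive quantity Q = 50.4. Each buyer pays their reservation price, so CS = 0 and the firm captures all surplus.
PS = ½·(300 − 174)·50.4 = 3175.2.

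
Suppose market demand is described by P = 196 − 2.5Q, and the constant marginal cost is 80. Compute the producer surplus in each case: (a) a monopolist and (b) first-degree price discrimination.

A monopolist chooses Q where MR = MC. MR = 196 − 5Q; setting this equal to 80 gives Q = 23.2 and P = 138.
PS = (138 − 80)·23.2 = 1345.6.
Under first-degree price discrimination the firm charges each unit its demand price and produces up to where P = MC, i.e. Q = 46.4. Consumer surplus is zero; producer surplus equals total surplus.
PS = ½·(196 − 80)·46.4 = 2691.2.

Monopoly: PS = 1345.6; Perfect PD: PS = 2691.2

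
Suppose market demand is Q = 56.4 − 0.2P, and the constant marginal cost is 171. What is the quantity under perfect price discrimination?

Inverting demand: P = 282 − 5Q.
Under first-degree price discrimination the firm charges each unit its demand price and produces up to where P = MC, i.e. Q = 22.2. Consumer surplus is zero; producer surplus equals total surplus.

Q = 22.2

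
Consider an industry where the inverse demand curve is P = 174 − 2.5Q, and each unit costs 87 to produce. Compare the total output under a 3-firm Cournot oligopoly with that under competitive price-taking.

Cournot: Q = 26.1; Competition: Q = 34.8

Cournot with 3 identical firms: the symmetric best-response condition is 174 − 10q = 87. Each firm produces q = 8.7, total output Q = 26.1, price P = 108.75.
Competitive firms price at marginal cost: P = 87, giving Q = 34.8.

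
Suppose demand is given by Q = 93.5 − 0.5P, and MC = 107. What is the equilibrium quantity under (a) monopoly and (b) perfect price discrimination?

Monopoly: Q = 20; Perfect PD: Q = 40

Inverting demand: P = 187 − 2Q.
The monopolist equates marginal revenue to marginal cost: 187 − 4Q = 107, so Q = 20. From demand, P = 147.
With perfect price discrimination, output is the efficient level Q = 40 (where demand meets MC), but every buyer pays their willingness to pay: CS = 0 and PS = total surplus.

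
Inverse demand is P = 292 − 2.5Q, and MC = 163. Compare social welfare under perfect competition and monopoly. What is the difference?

TS falls by 832.05

Perfect competition: P = MC = 163, so 292 − 2.5Q = 163 and Q = 51.6.
CS = ½·(292 − 163)·51.6 = 3328.2; PS = (163 − 163)·51.6 = 0; TS = 3328.2.
A monopolist chooses Q where MR = MC. MR = 292 − 5Q; setting this equal to 163 gives Q = 25.8 and P = 227.5.
CS = ½·(292 − 227.5)·25.8 = 832.05; PS = (227.5 − 163)·25.8 = 1664.1; TS = 2496.15.
Change in social welfare: 2496.15 − 3328.2 = −832.05.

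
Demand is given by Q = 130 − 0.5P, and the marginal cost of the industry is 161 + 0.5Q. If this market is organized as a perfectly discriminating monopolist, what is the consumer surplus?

Inverting demand: P = 260 − 2Q.
A perfectly discriminating monopolist sells every unit with P(Q) ≥ MC(Q), so output equals the competitive quantity Q = 39.6. Each buyer pays their reservation price, so CS = 0 and the firm captures all surplus.
CS = 0.

CS = 0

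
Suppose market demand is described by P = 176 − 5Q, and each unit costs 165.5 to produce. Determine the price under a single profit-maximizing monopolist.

Monopoly sets MR = MC: 176 − 10Q = 165.5 ⇒ Q = 1.05, P = 176 − 5·1.05 = 170.75.

P = 170.75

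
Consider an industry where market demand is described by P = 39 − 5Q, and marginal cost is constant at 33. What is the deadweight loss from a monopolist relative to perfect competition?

DWL = 0.9

Perfect competition: P = MC = 33, so 39 − 5Q = 33 and Q = 1.2.
Monopoly sets MR = MC: 39 − 10Q = 33 ⇒ Q = 0.6, P = 39 − 5·0.6 = 36.
DWL is the triangle between Q = 0.6 and Q = 1.2: ½·(1.2 − 0.6)·(36 − 33) = 0.9.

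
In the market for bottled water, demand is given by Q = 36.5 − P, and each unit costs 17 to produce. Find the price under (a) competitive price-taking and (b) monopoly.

Inverting demand: P = 36.5 − Q.
Perfect competition: P = MC = 17, so 36.5 − Q = 17 and Q = 19.5.
A monopolist chooses Q where MR = MC. MR = 36.5 − 2Q; setting this equal to 17 gives Q = 9.75 and P = 26.75.

Competition: P = 17; Monopoly: P = 26.75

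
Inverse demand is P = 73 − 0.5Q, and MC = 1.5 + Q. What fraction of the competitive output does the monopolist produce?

Q_m/Q_c = 0.75

The monopolist equates marginal revenue to marginal cost: 73 − Q = 1.5 + Q, so Q = 35.75. From demand, P = 55.125.
Under competition P = MC: 73 − 0.5Q = 1.5 + Q ⇒ Q = 143/3, P = 295/6.
Ratio Q_m/Q_c = 35.75/(143/3) = 0.75.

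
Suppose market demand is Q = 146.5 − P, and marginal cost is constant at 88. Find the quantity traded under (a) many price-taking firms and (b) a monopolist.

Competition: Q = 58.5; Monopoly: Q = 29.25

Inverting demand: P = 146.5 − Q.
Under competition P = MC = 88, so Q = (146.5 − 88)/1 = 58.5.
A monopolist chooses Q where MR = MC. MR = 146.5 − 2Q; setting this equal to 88 gives Q = 29.25 and P = 117.25.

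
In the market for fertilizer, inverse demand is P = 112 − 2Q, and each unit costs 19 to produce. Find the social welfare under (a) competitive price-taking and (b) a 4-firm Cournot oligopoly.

Competition: TS = 2162.25; Cournot: TS = 2075.76

Perfect competition: P = MC = 19, so 112 − 2Q = 19 and Q = 46.5.
CS = ½·(112 − 19)·46.5 = 2162.25; PS = (19 − 19)·46.5 = 0; TS = 2162.25.
Cournot with 4 identical firms: the symmetric best-response condition is 112 − 10q = 19. Each firm produces q = 9.3, total output Q = 37.2, price P = 37.6.
CS = ½·(112 − 37.6)·37.2 = 1383.84; PS = (37.6 − 19)·37.2 = 691.92; TS = 2075.76.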